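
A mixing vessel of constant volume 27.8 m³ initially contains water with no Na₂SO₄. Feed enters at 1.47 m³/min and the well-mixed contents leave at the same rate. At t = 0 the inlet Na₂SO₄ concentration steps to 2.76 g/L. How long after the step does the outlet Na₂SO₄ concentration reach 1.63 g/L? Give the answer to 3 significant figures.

Mass balance on the solute (V constant): V dC/dt = Q(C_in − C), so τ = V/Q = 18.912 min.
C(t) = C_in + (C₀ − C_in) e^(−t/τ). Set C = 1.63 and solve for t:
e^(−t/τ) = (C − C_in)/(C₀ − C_in) = (1.63 − 2.76)/(0 − 2.76) = 0.40942
t = −τ ln(…) = 18.912 × 0.89301 = 16.888 min.

16.9 min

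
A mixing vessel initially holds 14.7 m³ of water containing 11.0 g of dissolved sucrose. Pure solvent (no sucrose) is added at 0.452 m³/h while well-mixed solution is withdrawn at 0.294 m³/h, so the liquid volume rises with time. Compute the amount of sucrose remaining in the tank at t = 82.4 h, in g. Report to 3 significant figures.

3.38 g

Total volume: dV/dt = Q_in − Q_out = 0.15800 m³/h, so V(t) = 14.7 + 0.15800 t and V(82.4) = 27.719 m³.
Solute balance: dm/dt = 0 − Q_out C = −Q_out m/V(t).
dm/m = −Q_out dt/(V₀ + 0.15800 t); integrating gives ln(m/m₀) = −(Q_out/(Q_in−Q_out)) ln(V/V₀).
m = m₀ (V₀/V)^(Q_out/(Q_in−Q_out)) = 11.0 × (14.7/27.719)^(1.8608) = 3.3793 g.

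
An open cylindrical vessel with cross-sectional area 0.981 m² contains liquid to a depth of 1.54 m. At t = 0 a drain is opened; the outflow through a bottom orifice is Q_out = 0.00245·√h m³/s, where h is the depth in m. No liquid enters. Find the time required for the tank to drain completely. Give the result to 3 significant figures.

With no inflow, A dh/dt = −0.00245 √h.
Separate and integrate: 2(√h − √h₀) = −(0.00245/A) t.
Set h = 0: 2√h₀ = (0.00245/A) t_empty ⇒ t_empty = 2A√h₀/0.00245.
t_empty = 2·0.981·√1.54/0.00245 = 1.9620·1.2410/0.00245 = 993.79 s.

994 s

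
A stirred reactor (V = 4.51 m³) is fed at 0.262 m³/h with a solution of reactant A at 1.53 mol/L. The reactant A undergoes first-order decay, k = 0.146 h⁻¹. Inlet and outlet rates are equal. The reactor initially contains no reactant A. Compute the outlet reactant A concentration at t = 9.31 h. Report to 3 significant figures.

0.370 mol/L

Species balance: V dC/dt = Q C_in − Q C − k V C.
dC/dt = (Q/V) C_in − (Q/V + k) C; effective rate a = Q/V + k = 0.058093 + 0.146 = 0.20409 h⁻¹.
C_ss = Q C_in/(Q + kV) = 0.43550 mol/L; C(t) = C_ss + (C₀ − C_ss) e^(−a t).
C(9.31) = 0.43550 + (-0.43550)·e^(−0.20409·9.31) = 0.43550 + (-0.43550)·0.14955 = 0.37037 mol/L.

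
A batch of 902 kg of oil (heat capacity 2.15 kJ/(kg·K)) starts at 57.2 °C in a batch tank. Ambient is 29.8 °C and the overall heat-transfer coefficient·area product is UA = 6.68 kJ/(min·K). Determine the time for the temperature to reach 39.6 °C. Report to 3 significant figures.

298 min

Lumped-capacitance energy balance: M c_p dT/dt = UA(T_amb − T).
τ = M c_p/UA = 290.31 min; T_ss = T_amb = 29.800 °C.
T(t) = T_ss + (T₀ − T_ss)e^(−t/τ); set T = 39.6:
t = −τ ln[(T − T_ss)/(T₀ − T_ss)] = −290.31 · ln(0.35766) = 298.49 min.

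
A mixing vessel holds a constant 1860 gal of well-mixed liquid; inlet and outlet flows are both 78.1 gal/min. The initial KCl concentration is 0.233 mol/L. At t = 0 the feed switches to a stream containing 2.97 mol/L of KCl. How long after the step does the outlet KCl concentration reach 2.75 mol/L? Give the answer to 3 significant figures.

Species balance: V dC/dt = Q(C_in − C) ⇒ τ = V/Q = 23.816 min.
C(t) = C_in + (C₀ − C_in) e^(−t/τ). Set C = 2.75 and solve for t:
e^(−t/τ) = (C − C_in)/(C₀ − C_in) = (2.75 − 2.97)/(0.233 − 2.97) = 0.080380
t = −τ ln(…) = 23.816 × 2.5210 = 60.039 min.

60.0 min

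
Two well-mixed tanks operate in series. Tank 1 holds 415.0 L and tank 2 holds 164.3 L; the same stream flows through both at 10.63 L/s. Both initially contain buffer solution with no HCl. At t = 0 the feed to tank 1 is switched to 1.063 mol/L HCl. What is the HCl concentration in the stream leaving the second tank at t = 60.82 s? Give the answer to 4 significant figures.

Each tank obeys Vᵢ dCᵢ/dt = Q(Cᵢ₋₁ − Cᵢ), so τᵢ = Vᵢ/Q.
τ₁ = 415.0/10.63 = 39.0405 s; τ₂ = 164.3/10.63 = 15.4563 s.
Solving the cascade with C₁(0)=C₂(0)=0 gives C₂(t) = C_in[1 − (τ₁ e^(−t/τ₁) − τ₂ e^(−t/τ₂))/(τ₁ − τ₂)].
At t = 60.82: e^(−t/τ₁) = 0.210584, e^(−t/τ₂) = 0.0195462.
C₂ = 1.063·[1 − (39.0405·0.210584 − 15.4563·0.0195462)/(23.5842)] = 1.063·0.664217 = 0.706062 mol/L.

0.7061 mol/L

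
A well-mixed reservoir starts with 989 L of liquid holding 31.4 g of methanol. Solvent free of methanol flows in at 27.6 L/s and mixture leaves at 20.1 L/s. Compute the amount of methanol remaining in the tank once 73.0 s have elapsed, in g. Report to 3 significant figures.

9.64 g

Let m(t) be the amount of methanol. Volume: V(t) = V₀ + (Q_in − Q_out) t = 989 + 7.5000 t; V(73.0) = 1536.5 L.
Species balance (pure solvent in): dm/dt = −Q_out · m/V(t).
Separate: dm/m = −Q_out dt/V(t) ⇒ ln(m/m₀) = −(Q_out/(Q_in−Q_out)) ln(V/V₀).
m = m₀ (V₀/V)^(Q_out/(Q_in−Q_out)) = 31.4 × (989/1536.5)^(2.6800) = 9.6416 g.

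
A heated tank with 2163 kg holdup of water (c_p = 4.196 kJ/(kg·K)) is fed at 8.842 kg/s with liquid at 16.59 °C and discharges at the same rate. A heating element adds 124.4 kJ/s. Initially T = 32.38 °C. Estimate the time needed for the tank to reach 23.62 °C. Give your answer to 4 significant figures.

298.1 s

M c_p dT/dt = ṁ c_p (T_in − T) + Q̇.
τ = M/ṁ = 244.628 s; T_ss = T_in + Q̇/(ṁ c_p) = 19.9430 °C.
T(t) = T_ss + (T₀ − T_ss) e^(−t/τ). Set T = 23.62:
e^(−t/τ) = (23.62 − 19.9430)/(32.38 − 19.9430) = 0.295650
t = −244.628 · ln(0.295650) = 298.099 s.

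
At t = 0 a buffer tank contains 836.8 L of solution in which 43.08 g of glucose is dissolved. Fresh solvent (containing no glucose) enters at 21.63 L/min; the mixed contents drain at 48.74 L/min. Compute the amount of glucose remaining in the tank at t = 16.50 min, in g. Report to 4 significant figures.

10.89 g

Let m(t) be the amount of glucose. Volume: V(t) = V₀ + (Q_in − Q_out) t = 836.8 − 27.1100 t; V(16.50) = 389.485 L.
No glucose enters, so dm/dt = −Q_out · (m/V).
dm/m = −Q_out dt/(V₀ − 27.1100 t); integrating gives ln(m/m₀) = −(Q_out/(Q_in−Q_out)) ln(V/V₀).
m = m₀ (V₀/V)^(Q_out/(Q_in−Q_out)) = 43.08 × (836.8/389.485)^(-1.79786) = 10.8931 g.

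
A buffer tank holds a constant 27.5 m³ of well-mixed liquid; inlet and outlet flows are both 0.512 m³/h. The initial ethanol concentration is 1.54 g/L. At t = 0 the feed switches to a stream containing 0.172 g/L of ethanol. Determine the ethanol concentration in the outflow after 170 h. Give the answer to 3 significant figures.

0.230 g/L

Transient balance on the dissolved component: V dC/dt = Q(C_in − C).
Time constant τ = V/Q = 27.5/0.512 = 53.711 h.
Solution: C(t) = C_in + (C₀ − C_in) e^(−t/τ).
C(170) = 0.172 + (1.54 − 0.172)·e^(−170/53.711) = 0.172 + (1.3680)·0.042210 = 0.22974 g/L.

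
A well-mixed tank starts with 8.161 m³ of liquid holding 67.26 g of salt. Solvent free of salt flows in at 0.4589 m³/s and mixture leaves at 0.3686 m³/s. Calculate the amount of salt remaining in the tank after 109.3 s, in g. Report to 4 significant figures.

Let m(t) be the amount of salt. Volume: V(t) = V₀ + (Q_in − Q_out) t = 8.161 + 0.0903000 t; V(109.3) = 18.0308 m³.
No salt enters, so dm/dt = −Q_out · (m/V).
Separate: dm/m = −Q_out dt/V(t) ⇒ ln(m/m₀) = −(Q_out/(Q_in−Q_out)) ln(V/V₀).
m = m₀ (V₀/V)^(Q_out/(Q_in−Q_out)) = 67.26 × (8.161/18.0308)^(4.08195) = 2.64520 g.

2.645 g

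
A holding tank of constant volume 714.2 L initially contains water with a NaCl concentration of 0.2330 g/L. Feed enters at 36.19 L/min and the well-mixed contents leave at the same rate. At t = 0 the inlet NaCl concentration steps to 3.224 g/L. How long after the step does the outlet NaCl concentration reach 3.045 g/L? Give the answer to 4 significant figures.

55.57 min

Mass balance on the solute (V constant): V dC/dt = Q(C_in − C), so τ = V/Q = 19.7347 min.
C(t) = C_in + (C₀ − C_in) e^(−t/τ). Set C = 3.045 and solve for t:
e^(−t/τ) = (C − C_in)/(C₀ − C_in) = (3.045 − 3.224)/(0.2330 − 3.224) = 0.0598462
t = −τ ln(…) = 19.7347 × 2.81598 = 55.5726 min.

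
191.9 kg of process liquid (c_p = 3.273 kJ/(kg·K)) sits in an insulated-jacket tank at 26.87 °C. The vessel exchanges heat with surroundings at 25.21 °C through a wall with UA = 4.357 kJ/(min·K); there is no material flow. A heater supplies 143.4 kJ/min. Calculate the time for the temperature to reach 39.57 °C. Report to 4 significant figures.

Lumped-capacitance energy balance: M c_p dT/dt = UA(T_amb − T) + Q̇.
τ = M c_p/UA = 144.156 min; T_ss = T_amb + Q̇/UA = 25.21 + 143.4/4.357 = 58.1226 °C.
T(t) = T_ss + (T₀ − T_ss)e^(−t/τ); set T = 39.57:
t = −τ ln[(T − T_ss)/(T₀ − T_ss)] = −144.156 · ln(0.593633) = 75.1766 min.

75.18 min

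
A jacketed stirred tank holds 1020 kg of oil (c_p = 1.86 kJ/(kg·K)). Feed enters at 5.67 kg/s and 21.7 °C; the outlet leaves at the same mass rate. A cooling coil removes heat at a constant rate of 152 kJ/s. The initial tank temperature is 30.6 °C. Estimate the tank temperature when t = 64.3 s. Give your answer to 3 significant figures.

23.6 °C

Heat balance on the well-mixed liquid: M c_p dT/dt = ṁ c_p (T_in − T) − 152.
Rearrange: dT/dt = (T_ss − T)/τ with τ = M/ṁ = 179.89 s and T_ss = T_in − Q̇/(ṁ c_p) = 7.2872 °C.
This is linear first-order; T(t) = T_ss + (T₀ − T_ss) e^(−t/τ).
T(64.3) = 7.2872 + (23.313)·e^(−64.3/179.89) = 7.2872 + (23.313)·0.69947 = 23.594 °C.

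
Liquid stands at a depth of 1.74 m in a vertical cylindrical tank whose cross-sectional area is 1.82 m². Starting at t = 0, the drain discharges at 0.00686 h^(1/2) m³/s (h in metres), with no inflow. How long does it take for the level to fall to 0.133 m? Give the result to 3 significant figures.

506 s

Mass balance (ρ constant): A dh/dt = −0.00686 √h.
∫ h^(−1/2) dh = −(0.00686/A) ∫ dt, giving 2√h = 2√h₀ − (0.00686/A) t.
t = 2A(√h₀ − √h)/0.00686 = 2·1.82·(√1.74 − √0.133)/0.00686
  = 3.6400 × (1.3191 − 0.36469) / 0.00686 = 506.42 s.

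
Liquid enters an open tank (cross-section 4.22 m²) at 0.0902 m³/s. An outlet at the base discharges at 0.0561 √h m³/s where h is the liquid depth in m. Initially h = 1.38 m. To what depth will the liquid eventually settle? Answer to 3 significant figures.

2.59 m

A dh/dt = Q_in − 0.0561 √h. Steady state requires inflow = outflow:
Q_in = 0.0561 √h_ss ⇒ √h_ss = 0.0902/0.0561 = 1.6078.
h_ss = 1.6078² = 2.5852 m. (Since h₀ = 1.38 m < h_ss, the level will rise toward this value.)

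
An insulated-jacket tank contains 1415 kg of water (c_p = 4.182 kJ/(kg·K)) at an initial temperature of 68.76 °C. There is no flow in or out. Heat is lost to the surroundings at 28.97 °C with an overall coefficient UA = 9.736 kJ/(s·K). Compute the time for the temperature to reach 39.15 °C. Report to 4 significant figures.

828.5 s

Lumped-capacitance energy balance: M c_p dT/dt = UA(T_amb − T).
τ = M c_p/UA = 607.799 s; T_ss = T_amb = 28.9700 °C.
T(t) = T_ss + (T₀ − T_ss)e^(−t/τ); set T = 39.15:
t = −τ ln[(T − T_ss)/(T₀ − T_ss)] = −607.799 · ln(0.255843) = 828.546 s.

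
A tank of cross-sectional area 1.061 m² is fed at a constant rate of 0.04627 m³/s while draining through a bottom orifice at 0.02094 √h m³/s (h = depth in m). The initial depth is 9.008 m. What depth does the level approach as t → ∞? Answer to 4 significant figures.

Level balance: A dh/dt = 0.04627 − 0.02094 √h. Setting dh/dt = 0:
Q_in = 0.02094 √h_ss ⇒ √h_ss = 0.04627/0.02094 = 2.20965.
h_ss = 2.20965² = 4.88254 m. (Since h₀ = 9.008 m > h_ss, the level will fall toward this value.)

4.883 m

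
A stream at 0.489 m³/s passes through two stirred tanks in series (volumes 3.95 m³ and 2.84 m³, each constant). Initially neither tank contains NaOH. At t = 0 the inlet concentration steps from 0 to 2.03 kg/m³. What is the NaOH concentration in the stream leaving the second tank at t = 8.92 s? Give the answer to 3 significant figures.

Each tank obeys Vᵢ dCᵢ/dt = Q(Cᵢ₋₁ − Cᵢ), so τᵢ = Vᵢ/Q.
τ₁ = 3.95/0.489 = 8.0777 s; τ₂ = 2.84/0.489 = 5.8078 s.
Solving the cascade with C₁(0)=C₂(0)=0 gives C₂(t) = C_in[1 − (τ₁ e^(−t/τ₁) − τ₂ e^(−t/τ₂))/(τ₁ − τ₂)].
At t = 8.92: e^(−t/τ₁) = 0.33145, e^(−t/τ₂) = 0.21527.
C₂ = 2.03·[1 − (8.0777·0.33145 − 5.8078·0.21527)/(2.2699)] = 2.03·0.37128 = 0.75371 kg/m³.

0.754 kg/m³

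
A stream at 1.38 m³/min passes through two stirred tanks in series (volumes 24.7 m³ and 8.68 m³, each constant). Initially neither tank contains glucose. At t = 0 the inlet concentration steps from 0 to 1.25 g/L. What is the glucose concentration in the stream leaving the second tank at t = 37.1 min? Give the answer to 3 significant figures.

1.01 g/L

Time constants: τᵢ = Vᵢ/Q for each well-mixed tank.
τ₁ = 24.7/1.38 = 17.899 min; τ₂ = 8.68/1.38 = 6.2899 min.
Solving the cascade with C₁(0)=C₂(0)=0 gives C₂(t) = C_in[1 − (τ₁ e^(−t/τ₁) − τ₂ e^(−t/τ₂))/(τ₁ − τ₂)].
At t = 37.1: e^(−t/τ₁) = 0.12583, e^(−t/τ₂) = 0.0027439.
C₂ = 1.25·[1 − (17.899·0.12583 − 6.2899·0.0027439)/(11.609)] = 1.25·0.80747 = 1.0093 g/L.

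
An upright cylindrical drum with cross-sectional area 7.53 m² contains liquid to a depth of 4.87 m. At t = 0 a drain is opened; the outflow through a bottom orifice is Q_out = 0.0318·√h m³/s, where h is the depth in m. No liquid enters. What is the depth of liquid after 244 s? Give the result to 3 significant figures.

Unsteady balance on liquid volume: A dh/dt = −0.0318 √h.
This is separable: 2 d(√h)/dt = −0.0318/A, so √h = √h₀ − (0.0318/(2A)) t.
√h = √4.87 − 0.0318·244/(2·7.53) = 2.2068 − 0.51522 = 1.6916.
h = 1.6916² = 2.8615 m.

2.86 m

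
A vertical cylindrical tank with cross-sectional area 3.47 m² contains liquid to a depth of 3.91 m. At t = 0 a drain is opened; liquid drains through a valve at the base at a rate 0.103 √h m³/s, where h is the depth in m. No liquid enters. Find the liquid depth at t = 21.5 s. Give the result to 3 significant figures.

Mass balance (ρ constant): A dh/dt = −0.103 √h.
This is separable: 2 d(√h)/dt = −0.103/A, so √h = √h₀ − (0.103/(2A)) t.
√h = √3.91 − 0.103·21.5/(2·3.47) = 1.9774 − 0.31909 = 1.6583.
h = 1.6583² = 2.7499 m.

2.75 m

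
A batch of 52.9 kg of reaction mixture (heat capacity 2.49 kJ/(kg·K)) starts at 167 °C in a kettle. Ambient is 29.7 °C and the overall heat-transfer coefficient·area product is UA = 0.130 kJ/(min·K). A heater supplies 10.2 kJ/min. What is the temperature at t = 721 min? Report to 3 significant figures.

Lumped-capacitance energy balance: M c_p dT/dt = UA(T_amb − T) + Q̇.
dT/dt = (T_ss − T)/τ with T_ss = T_amb + Q̇/UA = 29.7 + 10.2/0.130 = 108.16 °C, τ = M c_p/UA = 52.9·2.49/0.130 = 1013.2 min.
Solution: T(t) = T_ss + (T₀ − T_ss) e^(−t/τ).
T(721) = 108.16 + (58.838)·0.49087 = 137.04 °C.

137 °C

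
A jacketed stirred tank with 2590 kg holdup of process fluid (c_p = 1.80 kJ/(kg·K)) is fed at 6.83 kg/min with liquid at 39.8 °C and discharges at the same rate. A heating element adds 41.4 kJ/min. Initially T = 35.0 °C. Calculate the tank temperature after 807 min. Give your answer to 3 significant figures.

42.2 °C

First-law balance (no shaft work): M c_p dT/dt = ṁ c_p (T_in − T) + 41.4.
τ = M/ṁ = 379.21 min; T_ss = T_in + Q̇/(ṁ c_p) = 39.8 + 41.4/(6.83·1.80) = 43.167 °C.
Solution: T(t) = T_ss + (T₀ − T_ss) e^(−t/τ).
T(807) = 43.167 + (-8.1675)·e^(−807/379.21) = 43.167 + (-8.1675)·0.11906 = 42.195 °C.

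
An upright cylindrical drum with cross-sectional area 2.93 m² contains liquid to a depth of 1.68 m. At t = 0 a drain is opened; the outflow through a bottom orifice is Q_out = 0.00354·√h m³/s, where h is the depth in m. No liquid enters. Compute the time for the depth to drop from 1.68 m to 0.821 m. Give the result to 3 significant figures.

646 s

A dh/dt = −Q_out = −0.00354 √h.
∫ h^(−1/2) dh = −(0.00354/A) ∫ dt, giving 2√h = 2√h₀ − (0.00354/A) t.
t = 2A(√h₀ − √h)/0.00354 = 2·2.93·(√1.68 − √0.821)/0.00354
  = 5.8600 × (1.2961 − 0.90609) / 0.00354 = 645.69 s.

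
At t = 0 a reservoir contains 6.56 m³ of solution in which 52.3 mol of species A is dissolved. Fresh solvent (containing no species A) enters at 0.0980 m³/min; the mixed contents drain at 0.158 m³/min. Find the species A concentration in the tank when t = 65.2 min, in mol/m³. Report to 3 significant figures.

Total volume: dV/dt = Q_in − Q_out = -0.060000 m³/min, so V(t) = 6.56 − 0.060000 t and V(65.2) = 2.6480 m³.
No species A enters, so dm/dt = −Q_out · (m/V).
Separate: dm/m = −Q_out dt/V(t) ⇒ ln(m/m₀) = −(Q_out/(Q_in−Q_out)) ln(V/V₀).
m = m₀ (V₀/V)^(Q_out/(Q_in−Q_out)) = 52.3 × (6.56/2.6480)^(-2.6333) = 4.7974 mol.
C = m/V = 4.7974/2.6480 = 1.8117 mol/m³.

1.81 mol/m³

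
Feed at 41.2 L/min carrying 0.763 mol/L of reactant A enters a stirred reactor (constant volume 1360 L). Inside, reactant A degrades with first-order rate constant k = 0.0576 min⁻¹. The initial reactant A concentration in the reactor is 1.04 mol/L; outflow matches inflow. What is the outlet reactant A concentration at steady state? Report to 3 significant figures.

V dC/dt = Q(C_in − C) − k V C.
At steady state: 0 = Q C_in − (Q + kV) C_ss, so C_ss = Q C_in/(Q + kV).
C_ss = 41.2·0.763/(41.2 + 0.0576·1360) = 31.436/119.54 = 0.26298 mol/L.

0.263 mol/L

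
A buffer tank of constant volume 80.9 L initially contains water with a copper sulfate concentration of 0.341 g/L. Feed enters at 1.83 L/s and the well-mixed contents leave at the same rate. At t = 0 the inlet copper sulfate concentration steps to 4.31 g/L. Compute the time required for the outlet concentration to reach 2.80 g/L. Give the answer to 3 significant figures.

42.7 s

Species balance: V dC/dt = Q(C_in − C) ⇒ τ = V/Q = 44.208 s.
C(t) = C_in + (C₀ − C_in) e^(−t/τ). Set C = 2.80 and solve for t:
e^(−t/τ) = (C − C_in)/(C₀ − C_in) = (2.80 − 4.31)/(0.341 − 4.31) = 0.38045
t = −τ ln(…) = 44.208 × 0.96640 = 42.722 s.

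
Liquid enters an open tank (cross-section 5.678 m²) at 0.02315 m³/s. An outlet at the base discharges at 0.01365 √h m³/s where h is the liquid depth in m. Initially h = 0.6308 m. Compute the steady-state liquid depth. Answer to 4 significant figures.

Accumulation of liquid (constant cross-section A): A dh/dt = Q_in − 0.01365 √h. At steady state dh/dt = 0:
Q_in = 0.01365 √h_ss ⇒ √h_ss = 0.02315/0.01365 = 1.69597.
h_ss = 1.69597² = 2.87632 m. (Since h₀ = 0.6308 m < h_ss, the level will rise toward this value.)

2.876 m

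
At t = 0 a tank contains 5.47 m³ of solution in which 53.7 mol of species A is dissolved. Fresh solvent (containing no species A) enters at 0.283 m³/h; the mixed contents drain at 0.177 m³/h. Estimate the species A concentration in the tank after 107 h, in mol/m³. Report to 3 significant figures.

0.490 mol/m³

Let m(t) be the amount of species A. Volume: V(t) = V₀ + (Q_in − Q_out) t = 5.47 + 0.10600 t; V(107) = 16.812 m³.
Species balance (pure solvent in): dm/dt = −Q_out · m/V(t).
dm/m = −Q_out dt/(V₀ + 0.10600 t); integrating gives ln(m/m₀) = −(Q_out/(Q_in−Q_out)) ln(V/V₀).
m = m₀ (V₀/V)^(Q_out/(Q_in−Q_out)) = 53.7 × (5.47/16.812)^(1.6698) = 8.2361 mol.
C = m/V = 8.2361/16.812 = 0.48989 mol/m³.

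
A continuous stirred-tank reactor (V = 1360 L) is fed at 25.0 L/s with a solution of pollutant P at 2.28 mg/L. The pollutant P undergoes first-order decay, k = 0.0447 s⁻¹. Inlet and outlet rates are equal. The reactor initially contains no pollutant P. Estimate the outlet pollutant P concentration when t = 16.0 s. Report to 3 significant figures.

Accumulation = in − out − consumed: V dC/dt = Q C_in − Q C − k V C.
dC/dt = (Q/V) C_in − (Q/V + k) C; effective rate a = Q/V + k = 0.018382 + 0.0447 = 0.063082 s⁻¹.
C_ss = Q C_in/(Q + kV) = 0.66440 mg/L; C(t) = C_ss + (C₀ − C_ss) e^(−a t).
C(16.0) = 0.66440 + (-0.66440)·e^(−0.063082·16.0) = 0.66440 + (-0.66440)·0.36447 = 0.42225 mg/L.

0.422 mg/L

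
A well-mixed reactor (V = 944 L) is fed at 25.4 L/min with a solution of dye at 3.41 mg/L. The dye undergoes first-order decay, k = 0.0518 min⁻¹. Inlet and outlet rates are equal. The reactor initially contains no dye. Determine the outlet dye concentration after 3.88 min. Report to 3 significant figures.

0.307 mg/L

Accumulation = in − out − consumed: V dC/dt = Q C_in − Q C − k V C.
This is linear with rate a = Q/V + k = 0.078707 min⁻¹.
C_ss = Q C_in/(Q + kV) = 1.1657 mg/L; C(t) = C_ss + (C₀ − C_ss) e^(−a t).
C(3.88) = 1.1657 + (-1.1657)·e^(−0.078707·3.88) = 1.1657 + (-1.1657)·0.73684 = 0.30678 mg/L.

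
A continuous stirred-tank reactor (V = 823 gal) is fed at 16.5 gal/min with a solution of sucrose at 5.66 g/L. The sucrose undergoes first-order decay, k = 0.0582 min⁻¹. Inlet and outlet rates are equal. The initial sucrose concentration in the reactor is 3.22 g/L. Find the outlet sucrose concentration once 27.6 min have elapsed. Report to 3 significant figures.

Species balance: V dC/dt = Q C_in − Q C − k V C.
This is linear with rate a = Q/V + k = 0.078249 min⁻¹.
C_ss = Q C_in/(Q + kV) = 1.4502 g/L; C(t) = C_ss + (C₀ − C_ss) e^(−a t).
C(27.6) = 1.4502 + (1.7698)·e^(−0.078249·27.6) = 1.4502 + (1.7698)·0.11536 = 1.6544 g/L.

1.65 g/L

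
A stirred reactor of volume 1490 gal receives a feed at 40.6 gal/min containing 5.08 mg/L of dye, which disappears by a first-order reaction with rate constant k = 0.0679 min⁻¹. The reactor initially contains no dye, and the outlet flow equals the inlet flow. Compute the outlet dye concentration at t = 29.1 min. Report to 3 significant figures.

V dC/dt = Q(C_in − C) − k V C.
This is linear with rate a = Q/V + k = 0.095148 min⁻¹.
C_ss = Q C_in/(Q + kV) = 1.4548 mg/L; C(t) = C_ss + (C₀ − C_ss) e^(−a t).
C(29.1) = 1.4548 + (-1.4548)·e^(−0.095148·29.1) = 1.4548 + (-1.4548)·0.062736 = 1.3635 mg/L.

1.36 mg/L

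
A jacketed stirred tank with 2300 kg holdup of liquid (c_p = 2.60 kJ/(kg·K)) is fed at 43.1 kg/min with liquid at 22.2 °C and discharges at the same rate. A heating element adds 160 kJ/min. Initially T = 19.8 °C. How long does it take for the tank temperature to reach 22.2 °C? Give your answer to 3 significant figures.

M c_p dT/dt = ṁ c_p (T_in − T) + Q̇.
τ = M/ṁ = 53.364 min; T_ss = T_in + Q̇/(ṁ c_p) = 23.628 °C.
T(t) = T_ss + (T₀ − T_ss) e^(−t/τ). Set T = 22.2:
e^(−t/τ) = (22.2 − 23.628)/(19.8 − 23.628) = 0.37301
t = −53.364 · ln(0.37301) = 52.625 min.

52.6 min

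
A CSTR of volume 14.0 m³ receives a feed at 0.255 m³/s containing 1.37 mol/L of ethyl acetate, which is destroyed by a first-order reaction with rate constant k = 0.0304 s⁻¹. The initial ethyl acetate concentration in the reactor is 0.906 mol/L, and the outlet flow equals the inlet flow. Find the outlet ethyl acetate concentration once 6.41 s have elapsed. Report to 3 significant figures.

0.801 mol/L

Accumulation = in − out − consumed: V dC/dt = Q C_in − Q C − k V C.
dC/dt = (Q/V) C_in − (Q/V + k) C; effective rate a = Q/V + k = 0.018214 + 0.0304 = 0.048614 s⁻¹.
C_ss = Q C_in/(Q + kV) = 0.51330 mol/L; C(t) = C_ss + (C₀ − C_ss) e^(−a t).
C(6.41) = 0.51330 + (0.39270)·e^(−0.048614·6.41) = 0.51330 + (0.39270)·0.73226 = 0.80086 mol/L.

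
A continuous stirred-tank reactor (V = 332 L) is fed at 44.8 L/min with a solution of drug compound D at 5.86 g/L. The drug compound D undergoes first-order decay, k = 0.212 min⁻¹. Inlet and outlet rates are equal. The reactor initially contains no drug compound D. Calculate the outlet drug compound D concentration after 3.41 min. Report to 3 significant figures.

1.58 g/L

Accumulation = in − out − consumed: V dC/dt = Q C_in − Q C − k V C.
dC/dt = (Q/V) C_in − (Q/V + k) C; effective rate a = Q/V + k = 0.13494 + 0.212 = 0.34694 min⁻¹.
C_ss = Q C_in/(Q + kV) = 2.2792 g/L; C(t) = C_ss + (C₀ − C_ss) e^(−a t).
C(3.41) = 2.2792 + (-2.2792)·e^(−0.34694·3.41) = 2.2792 + (-2.2792)·0.30634 = 1.5810 g/L.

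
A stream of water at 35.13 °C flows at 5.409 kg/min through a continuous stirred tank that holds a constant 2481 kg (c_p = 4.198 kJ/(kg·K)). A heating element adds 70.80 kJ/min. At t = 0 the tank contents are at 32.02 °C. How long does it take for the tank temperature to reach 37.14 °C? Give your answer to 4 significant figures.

791.9 min

Unsteady energy balance on the tank contents: M c_p dT/dt = ṁ c_p (T_in − T) + 70.80.
τ = M/ṁ = 458.680 min; T_ss = T_in + Q̇/(ṁ c_p) = 38.2480 °C.
T(t) = T_ss + (T₀ − T_ss) e^(−t/τ). Set T = 37.14:
e^(−t/τ) = (37.14 − 38.2480)/(32.02 − 38.2480) = 0.177904
t = −458.680 · ln(0.177904) = 791.916 min.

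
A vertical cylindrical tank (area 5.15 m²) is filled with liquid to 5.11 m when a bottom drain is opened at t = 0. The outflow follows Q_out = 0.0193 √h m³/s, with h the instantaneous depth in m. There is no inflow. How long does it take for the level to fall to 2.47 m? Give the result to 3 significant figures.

368 s

With no inflow, A dh/dt = −0.0193 √h.
This is separable: 2 d(√h)/dt = −0.0193/A, so √h = √h₀ − (0.0193/(2A)) t.
t = 2A(√h₀ − √h)/0.0193 = 2·5.15·(√5.11 − √2.47)/0.0193
  = 10.300 × (2.2605 − 1.5716) / 0.0193 = 367.66 s.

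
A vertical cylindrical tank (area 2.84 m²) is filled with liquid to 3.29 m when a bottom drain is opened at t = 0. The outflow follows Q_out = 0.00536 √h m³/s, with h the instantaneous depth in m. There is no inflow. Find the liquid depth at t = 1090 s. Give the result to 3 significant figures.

0.617 m

A dh/dt = −Q_out = −0.00536 √h.
Separate and integrate: 2(√h − √h₀) = −(0.00536/A) t.
√h = √3.29 − 0.00536·1090/(2·2.84) = 1.8138 − 1.0286 = 0.78524.
h = 0.78524² = 0.61661 m.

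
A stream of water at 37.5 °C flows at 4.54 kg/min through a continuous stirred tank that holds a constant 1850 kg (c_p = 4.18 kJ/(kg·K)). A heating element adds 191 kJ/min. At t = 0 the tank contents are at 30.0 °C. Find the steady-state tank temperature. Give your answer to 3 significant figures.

47.6 °C

M c_p dT/dt = ṁ c_p (T_in − T) + Q̇.
At steady state dT/dt = 0 ⇒ T_ss = T_in + Q̇/(ṁ c_p) = 37.5 + 191/(4.54·4.18) = 47.565 °C.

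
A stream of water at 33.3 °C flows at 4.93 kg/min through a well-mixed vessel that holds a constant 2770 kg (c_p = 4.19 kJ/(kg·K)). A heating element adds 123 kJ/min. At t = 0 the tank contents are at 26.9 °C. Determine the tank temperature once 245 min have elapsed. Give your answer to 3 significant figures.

31.3 °C

M c_p dT/dt = ṁ c_p (T_in − T) + Q̇.
τ = M/ṁ = 561.87 min; T_ss = T_in + Q̇/(ṁ c_p) = 33.3 + 123/(4.93·4.19) = 39.254 °C.
This is linear first-order; T(t) = T_ss + (T₀ − T_ss) e^(−t/τ).
T(245) = 39.254 + (-12.354)·e^(−245/561.87) = 39.254 + (-12.354)·0.64659 = 31.266 °C.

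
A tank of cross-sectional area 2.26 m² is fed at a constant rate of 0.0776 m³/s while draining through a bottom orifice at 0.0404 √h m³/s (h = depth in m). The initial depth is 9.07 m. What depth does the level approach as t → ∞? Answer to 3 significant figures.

3.69 m

Mass balance (ρ constant): A dh/dt = Q_in − 0.0404 √h. At steady state dh/dt = 0:
Q_in = 0.0404 √h_ss ⇒ √h_ss = 0.0776/0.0404 = 1.9208.
h_ss = 1.9208² = 3.6894 m. (Since h₀ = 9.07 m > h_ss, the level will fall toward this value.)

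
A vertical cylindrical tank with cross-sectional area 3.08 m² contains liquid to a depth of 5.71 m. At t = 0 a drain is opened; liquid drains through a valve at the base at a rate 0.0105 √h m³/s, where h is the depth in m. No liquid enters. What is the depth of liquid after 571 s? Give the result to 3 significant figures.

2.01 m

With no inflow, A dh/dt = −0.0105 √h.
∫ h^(−1/2) dh = −(0.0105/A) ∫ dt, giving 2√h = 2√h₀ − (0.0105/A) t.
√h = √5.71 − 0.0105·571/(2·3.08) = 2.3896 − 0.97330 = 1.4163.
h = 1.4163² = 2.0058 m.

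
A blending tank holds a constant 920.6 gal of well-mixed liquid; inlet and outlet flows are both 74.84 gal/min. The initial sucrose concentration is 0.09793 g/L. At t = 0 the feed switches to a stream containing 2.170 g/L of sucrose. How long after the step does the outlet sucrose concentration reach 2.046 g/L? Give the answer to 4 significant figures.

34.64 min

Species balance: V dC/dt = Q(C_in − C) ⇒ τ = V/Q = 12.3009 min.
C(t) = C_in + (C₀ − C_in) e^(−t/τ). Set C = 2.046 and solve for t:
e^(−t/τ) = (C − C_in)/(C₀ − C_in) = (2.046 − 2.170)/(0.09793 − 2.170) = 0.0598435
t = −τ ln(…) = 12.3009 × 2.81602 = 34.6396 min.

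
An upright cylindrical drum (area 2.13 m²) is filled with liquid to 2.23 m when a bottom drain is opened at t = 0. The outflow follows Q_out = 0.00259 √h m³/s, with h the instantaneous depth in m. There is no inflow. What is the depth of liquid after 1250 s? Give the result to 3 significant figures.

With no inflow, A dh/dt = −0.00259 √h.
∫ h^(−1/2) dh = −(0.00259/A) ∫ dt, giving 2√h = 2√h₀ − (0.00259/A) t.
√h = √2.23 − 0.00259·1250/(2·2.13) = 1.4933 − 0.75998 = 0.73334.
h = 0.73334² = 0.53779 m.

0.538 m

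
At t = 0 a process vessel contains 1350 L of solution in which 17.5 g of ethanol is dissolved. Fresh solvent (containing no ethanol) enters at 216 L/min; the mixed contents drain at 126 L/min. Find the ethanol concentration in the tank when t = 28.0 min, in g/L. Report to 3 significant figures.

Total volume: dV/dt = Q_in − Q_out = 90.000 L/min, so V(t) = 1350 + 90.000 t and V(28.0) = 3870.0 L.
Solute balance: dm/dt = 0 − Q_out C = −Q_out m/V(t).
Separate: dm/m = −Q_out dt/V(t) ⇒ ln(m/m₀) = −(Q_out/(Q_in−Q_out)) ln(V/V₀).
m = m₀ (V₀/V)^(Q_out/(Q_in−Q_out)) = 17.5 × (1350/3870.0)^(1.4000) = 4.0060 g.
C = m/V = 4.0060/3870.0 = 0.0010351 g/L.

0.00104 g/L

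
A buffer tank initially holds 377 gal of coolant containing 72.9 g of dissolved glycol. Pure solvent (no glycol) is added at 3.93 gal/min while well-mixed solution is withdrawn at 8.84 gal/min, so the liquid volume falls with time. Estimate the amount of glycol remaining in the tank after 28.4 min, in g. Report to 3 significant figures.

Let m(t) be the amount of glycol. Volume: V(t) = V₀ + (Q_in − Q_out) t = 377 − 4.9100 t; V(28.4) = 237.56 gal.
Species balance (pure solvent in): dm/dt = −Q_out · m/V(t).
dm/m = −Q_out dt/(V₀ − 4.9100 t); integrating gives ln(m/m₀) = −(Q_out/(Q_in−Q_out)) ln(V/V₀).
m = m₀ (V₀/V)^(Q_out/(Q_in−Q_out)) = 72.9 × (377/237.56)^(-1.8004) = 31.740 g.

31.7 g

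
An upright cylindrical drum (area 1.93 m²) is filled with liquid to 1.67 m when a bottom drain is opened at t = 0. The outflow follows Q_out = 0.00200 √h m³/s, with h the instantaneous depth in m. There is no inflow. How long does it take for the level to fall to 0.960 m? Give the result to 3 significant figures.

A dh/dt = −Q_out = −0.00200 √h.
∫ h^(−1/2) dh = −(0.00200/A) ∫ dt, giving 2√h = 2√h₀ − (0.00200/A) t.
t = 2A(√h₀ − √h)/0.00200 = 2·1.93·(√1.67 − √0.960)/0.00200
  = 3.8600 × (1.2923 − 0.97980) / 0.00200 = 603.10 s.

603 s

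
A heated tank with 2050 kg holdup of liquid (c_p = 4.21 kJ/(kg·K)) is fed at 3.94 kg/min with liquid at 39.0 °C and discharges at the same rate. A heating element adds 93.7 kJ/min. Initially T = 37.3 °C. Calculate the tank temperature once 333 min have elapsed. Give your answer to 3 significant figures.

40.8 °C

M c_p dT/dt = ṁ c_p (T_in − T) + Q̇.
τ = M/ṁ = 520.30 min; T_ss = T_in + Q̇/(ṁ c_p) = 39.0 + 93.7/(3.94·4.21) = 44.649 °C.
T approaches T_ss exponentially: T(t) = T_ss + (T₀ − T_ss) e^(−t/τ).
T(333) = 44.649 + (-7.3489)·e^(−333/520.30) = 44.649 + (-7.3489)·0.52729 = 40.774 °C.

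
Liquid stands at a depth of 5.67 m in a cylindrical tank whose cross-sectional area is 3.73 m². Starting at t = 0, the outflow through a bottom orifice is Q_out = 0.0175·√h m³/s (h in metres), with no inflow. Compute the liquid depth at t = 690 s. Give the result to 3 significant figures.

Accumulation of liquid (constant cross-section A): A dh/dt = −0.0175 √h.
∫ h^(−1/2) dh = −(0.0175/A) ∫ dt, giving 2√h = 2√h₀ − (0.0175/A) t.
√h = √5.67 − 0.0175·690/(2·3.73) = 2.3812 − 1.6186 = 0.76254.
h = 0.76254² = 0.58147 m.

0.581 m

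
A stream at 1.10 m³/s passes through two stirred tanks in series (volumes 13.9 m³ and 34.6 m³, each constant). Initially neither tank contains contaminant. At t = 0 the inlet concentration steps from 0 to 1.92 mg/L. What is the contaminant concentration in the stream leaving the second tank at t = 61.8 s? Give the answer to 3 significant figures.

Time constants: τᵢ = Vᵢ/Q for each well-mixed tank.
τ₁ = 13.9/1.10 = 12.636 s; τ₂ = 34.6/1.10 = 31.455 s.
Solving the cascade with C₁(0)=C₂(0)=0 gives C₂(t) = C_in[1 − (τ₁ e^(−t/τ₁) − τ₂ e^(−t/τ₂))/(τ₁ − τ₂)].
At t = 61.8: e^(−t/τ₁) = 0.0075166, e^(−t/τ₂) = 0.14019.
C₂ = 1.92·[1 − (12.636·0.0075166 − 31.455·0.14019)/(-18.818)] = 1.92·0.77072 = 1.4798 mg/L.

1.48 mg/L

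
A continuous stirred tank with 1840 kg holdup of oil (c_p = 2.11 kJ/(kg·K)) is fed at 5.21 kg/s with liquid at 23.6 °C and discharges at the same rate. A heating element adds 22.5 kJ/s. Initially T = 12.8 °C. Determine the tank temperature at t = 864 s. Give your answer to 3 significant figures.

24.5 °C

M c_p dT/dt = ṁ c_p (T_in − T) + Q̇.
τ = M/ṁ = 353.17 s; T_ss = T_in + Q̇/(ṁ c_p) = 23.6 + 22.5/(5.21·2.11) = 25.647 °C.
This is linear first-order; T(t) = T_ss + (T₀ − T_ss) e^(−t/τ).
T(864) = 25.647 + (-12.847)·e^(−864/353.17) = 25.647 + (-12.847)·0.086602 = 24.534 °C.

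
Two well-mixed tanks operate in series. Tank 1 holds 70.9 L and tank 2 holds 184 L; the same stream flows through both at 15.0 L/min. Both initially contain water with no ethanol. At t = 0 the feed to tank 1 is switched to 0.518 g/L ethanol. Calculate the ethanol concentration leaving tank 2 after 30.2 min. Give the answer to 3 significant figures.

Time constants: τᵢ = Vᵢ/Q for each well-mixed tank.
τ₁ = 70.9/15.0 = 4.7267 min; τ₂ = 184/15.0 = 12.267 min.
Tank 1: C₁ = C_in(1 − e^(−t/τ₁)). Tank 2 (τ₁ ≠ τ₂): C₂ = C_in[1 − (τ₁ e^(−t/τ₁) − τ₂ e^(−t/τ₂))/(τ₁ − τ₂)].
At t = 30.2: e^(−t/τ₁) = 0.0016795, e^(−t/τ₂) = 0.085268.
C₂ = 0.518·[1 − (4.7267·0.0016795 − 12.267·0.085268)/(-7.5400)] = 0.518·0.86233 = 0.44669 g/L.

0.447 g/L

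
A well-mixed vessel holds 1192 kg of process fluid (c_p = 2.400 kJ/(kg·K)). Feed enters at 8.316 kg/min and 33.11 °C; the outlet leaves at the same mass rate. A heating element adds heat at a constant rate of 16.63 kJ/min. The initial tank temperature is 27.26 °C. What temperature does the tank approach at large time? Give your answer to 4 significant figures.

33.94 °C

M c_p dT/dt = ṁ c_p (T_in − T) + Q̇.
At steady state dT/dt = 0 ⇒ T_ss = T_in + Q̇/(ṁ c_p) = 33.11 + 16.63/(8.316·2.400) = 33.9432 °C.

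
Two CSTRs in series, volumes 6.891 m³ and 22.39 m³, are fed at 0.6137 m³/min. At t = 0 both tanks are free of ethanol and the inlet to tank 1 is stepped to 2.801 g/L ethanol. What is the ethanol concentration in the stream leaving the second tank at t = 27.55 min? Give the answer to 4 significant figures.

1.007 g/L

Species balance on tank i: dCᵢ/dt = (Cᵢ₋₁ − Cᵢ)/τᵢ with τᵢ = Vᵢ/Q.
τ₁ = 6.891/0.6137 = 11.2286 min; τ₂ = 22.39/0.6137 = 36.4836 min.
Solving the cascade with C₁(0)=C₂(0)=0 gives C₂(t) = C_in[1 − (τ₁ e^(−t/τ₁) − τ₂ e^(−t/τ₂))/(τ₁ − τ₂)].
At t = 27.55: e^(−t/τ₁) = 0.0859875, e^(−t/τ₂) = 0.469948.
C₂ = 2.801·[1 − (11.2286·0.0859875 − 36.4836·0.469948)/(-25.2550)] = 2.801·0.359340 = 1.00651 g/L.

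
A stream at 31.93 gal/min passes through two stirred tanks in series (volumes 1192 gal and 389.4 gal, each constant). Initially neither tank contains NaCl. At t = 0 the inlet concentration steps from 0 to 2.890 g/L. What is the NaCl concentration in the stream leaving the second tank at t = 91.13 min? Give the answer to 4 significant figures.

Time constants: τᵢ = Vᵢ/Q for each well-mixed tank.
τ₁ = 1192/31.93 = 37.3317 min; τ₂ = 389.4/31.93 = 12.1954 min.
Tank 1: C₁ = C_in(1 − e^(−t/τ₁)). Tank 2 (τ₁ ≠ τ₂): C₂ = C_in[1 − (τ₁ e^(−t/τ₁) − τ₂ e^(−t/τ₂))/(τ₁ − τ₂)].
At t = 91.13: e^(−t/τ₁) = 0.0870658, e^(−t/τ₂) = 0.000568521.
C₂ = 2.890·[1 − (37.3317·0.0870658 − 12.1954·0.000568521)/(25.1362)] = 2.890·0.870968 = 2.51710 g/L.

2.517 g/L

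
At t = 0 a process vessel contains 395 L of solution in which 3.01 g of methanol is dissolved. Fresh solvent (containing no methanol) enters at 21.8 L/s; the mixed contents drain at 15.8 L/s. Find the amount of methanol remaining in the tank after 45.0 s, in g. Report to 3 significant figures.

0.764 g

Total volume: dV/dt = Q_in − Q_out = 6.0000 L/s, so V(t) = 395 + 6.0000 t and V(45.0) = 665.00 L.
No methanol enters, so dm/dt = −Q_out · (m/V).
dm/m = −Q_out dt/(V₀ + 6.0000 t); integrating gives ln(m/m₀) = −(Q_out/(Q_in−Q_out)) ln(V/V₀).
m = m₀ (V₀/V)^(Q_out/(Q_in−Q_out)) = 3.01 × (395/665.00)^(2.6333) = 0.76356 g.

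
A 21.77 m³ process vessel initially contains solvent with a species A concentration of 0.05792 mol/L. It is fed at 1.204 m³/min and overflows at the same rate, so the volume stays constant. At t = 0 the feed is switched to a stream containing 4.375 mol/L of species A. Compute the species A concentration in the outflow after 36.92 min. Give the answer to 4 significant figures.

Accumulation = in − out for the solute gives V dC/dt = Q(C_in − C).
So dC/dt = (C_in − C)/τ with τ = V/Q = 21.77/1.204 = 18.0814 min.
Integrating: C(t) = C_in + (C₀ − C_in) e^(−t/τ).
C(36.92) = 4.375 + (0.05792 − 4.375)·e^(−36.92/18.0814) = 4.375 + (-4.31708)·0.129785 = 3.81471 mol/L.

3.815 mol/L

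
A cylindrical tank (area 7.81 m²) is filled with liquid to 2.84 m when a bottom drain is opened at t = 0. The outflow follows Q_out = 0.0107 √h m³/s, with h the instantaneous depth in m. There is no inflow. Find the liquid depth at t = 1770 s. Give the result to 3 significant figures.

Mass balance (ρ constant): A dh/dt = −0.0107 √h.
This is separable: 2 d(√h)/dt = −0.0107/A, so √h = √h₀ − (0.0107/(2A)) t.
√h = √2.84 − 0.0107·1770/(2·7.81) = 1.6852 − 1.2125 = 0.47275.
h = 0.47275² = 0.22349 m.

0.223 m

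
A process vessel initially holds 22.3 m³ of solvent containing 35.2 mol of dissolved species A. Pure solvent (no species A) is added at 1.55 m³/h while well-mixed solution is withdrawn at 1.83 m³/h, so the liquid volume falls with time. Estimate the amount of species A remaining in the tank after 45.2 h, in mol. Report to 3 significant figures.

Total volume: dV/dt = Q_in − Q_out = -0.28000 m³/h, so V(t) = 22.3 − 0.28000 t and V(45.2) = 9.6440 m³.
Species balance (pure solvent in): dm/dt = −Q_out · m/V(t).
dm/m = −Q_out dt/(V₀ − 0.28000 t); integrating gives ln(m/m₀) = −(Q_out/(Q_in−Q_out)) ln(V/V₀).
m = m₀ (V₀/V)^(Q_out/(Q_in−Q_out)) = 35.2 × (22.3/9.6440)^(-6.5357) = 0.14697 mol.

0.147 mol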